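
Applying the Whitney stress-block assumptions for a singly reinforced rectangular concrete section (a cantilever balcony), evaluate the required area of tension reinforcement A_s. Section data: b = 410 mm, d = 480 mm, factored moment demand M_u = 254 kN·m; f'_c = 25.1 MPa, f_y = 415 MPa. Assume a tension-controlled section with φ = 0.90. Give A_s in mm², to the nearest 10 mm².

M_n = M_u/φ = 254/0.90 = 282.222 kN·m.
With M_n = 0.85 f'_c a b (d − a/2), solve the quadratic for a:
a = d − √(d² − 2M_n/(0.85 f'_c b)) = 480 − √(480² − 2 × 282.222×10⁶/(0.85 × 25.1 × 410)) = 72.73 mm.
A_s = 0.85 f'_c a b / f_y = 0.85 × 25.1 × 72.73 × 410 / 415 = 1533.0 mm².

A_s ≈ 1530 mm²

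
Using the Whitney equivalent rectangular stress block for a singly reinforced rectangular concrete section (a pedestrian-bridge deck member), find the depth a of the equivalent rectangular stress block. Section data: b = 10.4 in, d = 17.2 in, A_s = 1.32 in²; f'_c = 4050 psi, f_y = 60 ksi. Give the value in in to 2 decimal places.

a ≈ 2.21 in

T = A_s f_y = 1.32 × 60 = 79.2 kips.
a = T/(0.85 f'_c b) = 79.2/(0.85 × 4.05 × 10.4) = 2.21 in.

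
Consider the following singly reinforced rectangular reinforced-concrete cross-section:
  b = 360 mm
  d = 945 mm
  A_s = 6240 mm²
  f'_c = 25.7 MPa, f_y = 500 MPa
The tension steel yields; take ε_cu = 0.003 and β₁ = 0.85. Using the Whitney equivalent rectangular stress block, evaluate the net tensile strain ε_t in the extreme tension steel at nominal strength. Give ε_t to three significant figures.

ε_t ≈ 0.00307

a = A_s f_y/(0.85 f'_c b) = 396.73 mm.
β₁ = 0.85, so c = a/β₁ = 396.73/0.85 = 466.74 mm.
From the linear strain diagram with ε_cu = 0.003: ε_t = 0.003 (d − c)/c = 0.003 × (945 − 466.74)/466.74 = 0.00307.
ε_t < 0.004 — the section is over-reinforced for flexure under ACI limits.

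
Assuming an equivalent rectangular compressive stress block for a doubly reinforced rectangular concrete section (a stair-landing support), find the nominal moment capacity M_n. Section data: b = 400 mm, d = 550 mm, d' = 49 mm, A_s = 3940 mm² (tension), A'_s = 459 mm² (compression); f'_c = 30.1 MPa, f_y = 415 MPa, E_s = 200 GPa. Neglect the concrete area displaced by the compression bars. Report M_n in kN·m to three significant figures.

M_n ≈ 788 kN·m

Assume both tension and compression steel yield.
Net tension couple steel: A_s − A'_s = 3481 mm².
a = (A_s − A'_s) f_y / (0.85 f'_c b) = 1444615/(0.85 × 30.1 × 400) = 141.16 mm.
c = a/β₁ = 141.16/0.835 = 169.05 mm; ε'_s = 0.003(c − d')/c = 0.0021 ≥ f_y/E_s = 0.0021, so compression steel does yield.
M_n = (A_s − A'_s) f_y (d − a/2) + A'_s f_y (d − d') = [1444615 × (550 − 70.58) + 190485 × (550 − 49)] × 10⁻⁶ = 692.58 + 95.43 = 788.01 kN·m.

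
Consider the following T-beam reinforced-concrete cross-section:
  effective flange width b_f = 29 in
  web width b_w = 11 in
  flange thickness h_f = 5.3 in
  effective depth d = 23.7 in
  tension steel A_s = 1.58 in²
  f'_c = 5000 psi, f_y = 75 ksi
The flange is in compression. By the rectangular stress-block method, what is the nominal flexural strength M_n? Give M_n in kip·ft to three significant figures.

M_n ≈ 229 kip·ft

Tension: T = A_s f_y = 1.58 × 75 = 118.5 kips.
Try a within the flange: a = T/(0.85 f'_c b_f) = 118.5/(0.85 × 5 × 29) = 0.961 in.
Since a = 0.961 ≤ h_f = 5.3 in, the stress block lies entirely in the flange; analyse as a rectangular beam of width b_f.
M_n = T(d − a/2) = 118.5 × (23.7 − 0.4805) = 2751.5 kip·in.
M_n = 2751.5/12 = 229.29 kip·ft.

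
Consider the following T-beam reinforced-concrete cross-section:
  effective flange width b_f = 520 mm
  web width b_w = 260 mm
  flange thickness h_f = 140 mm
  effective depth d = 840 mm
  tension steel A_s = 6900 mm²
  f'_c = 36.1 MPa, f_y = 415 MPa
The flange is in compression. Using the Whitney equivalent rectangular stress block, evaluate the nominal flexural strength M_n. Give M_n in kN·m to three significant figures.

Tension: T = A_s f_y = 6900 × 415 = 2863500 N.
Try a within the flange: a = T/(0.85 f'_c b_f) = 2863500/(0.85 × 36.1 × 520) = 179.46 mm.
a = 179.46 > h_f = 140 mm: the block extends into the web. Split into flange-overhang and web parts.
C_f = 0.85 f'_c (b_f − b_w) h_f = 0.85 × 36.1 × (520 − 260) × 140 = 1116934 N.
Remaining web compression depth: a_w = (T − C_f)/(0.85 f'_c b_w) = (2863500 − 1116934)/(0.85 × 36.1 × 260) = 218.92 mm.
M_n = C_f(d − h_f/2) + (T − C_f)(d − a_w/2) = 1116934 × (840 − 70) + 1746566 × (840 − 109.46) = 860.04 + 1275.94 = 2135.98 × 10⁶ N·mm.
M_n = 2135.98 kN·m.

M_n ≈ 2140 kN·m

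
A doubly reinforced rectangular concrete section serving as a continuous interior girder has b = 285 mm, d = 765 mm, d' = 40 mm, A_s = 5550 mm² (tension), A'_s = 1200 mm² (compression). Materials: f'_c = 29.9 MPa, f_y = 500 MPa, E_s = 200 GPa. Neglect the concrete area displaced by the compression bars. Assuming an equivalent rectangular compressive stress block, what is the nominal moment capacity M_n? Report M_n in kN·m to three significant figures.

M_n ≈ 1770 kN·m

Assume both tension and compression steel yield.
Net tension couple steel: A_s − A'_s = 4350 mm².
a = (A_s − A'_s) f_y / (0.85 f'_c b) = 2175000/(0.85 × 29.9 × 285) = 300.28 mm.
c = a/β₁ = 300.28/0.836 = 359.19 mm; ε'_s = 0.003(c − d')/c = 0.0027 ≥ f_y/E_s = 0.0025, so compression steel does yield.
M_n = (A_s − A'_s) f_y (d − a/2) + A'_s f_y (d − d') = [2175000 × (765 − 150.14) + 600000 × (765 − 40)] × 10⁻⁶ = 1337.32 + 435.00 = 1772.32 kN·m.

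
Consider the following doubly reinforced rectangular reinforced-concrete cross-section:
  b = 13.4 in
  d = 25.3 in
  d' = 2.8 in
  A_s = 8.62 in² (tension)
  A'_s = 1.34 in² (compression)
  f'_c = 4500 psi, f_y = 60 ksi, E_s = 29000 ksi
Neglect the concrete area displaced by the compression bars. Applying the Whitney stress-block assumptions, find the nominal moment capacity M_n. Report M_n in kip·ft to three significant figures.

M_n ≈ 917 kip·ft

Assume both steels yield.
a = (A_s − A'_s) f_y/(0.85 f'_c b) = (8.62 − 1.34) × 60/(0.85 × 4.5 × 13.4) = 8.522 in.
c = a/β₁ = 8.522/0.825 = 10.330 in; ε'_s = 0.003(c − d')/c = 0.0022 ≥ ε_y = 0.0021, so the compression steel yields.
M_n = (A_s − A'_s) f_y (d − a/2) + A'_s f_y (d − d') = 436.8 × (25.3 − 4.261) + 80.4 × (25.3 − 2.8) = 9189.8 + 1809.0 = 10998.8 kip·in = 10998.8/12 = 916.57 kip·ft.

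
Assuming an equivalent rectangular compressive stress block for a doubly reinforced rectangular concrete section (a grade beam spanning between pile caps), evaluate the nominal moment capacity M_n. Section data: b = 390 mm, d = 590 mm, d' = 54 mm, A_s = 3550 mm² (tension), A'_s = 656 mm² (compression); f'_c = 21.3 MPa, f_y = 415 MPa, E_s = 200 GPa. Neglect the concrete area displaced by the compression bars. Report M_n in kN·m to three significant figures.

M_n ≈ 752 kN·m

Assume both tension and compression steel yield.
Net tension couple steel: A_s − A'_s = 2894 mm².
a = (A_s − A'_s) f_y / (0.85 f'_c b) = 1201010/(0.85 × 21.3 × 390) = 170.09 mm.
c = a/β₁ = 170.09/0.85 = 200.11 mm; ε'_s = 0.003(c − d')/c = 0.0022 ≥ f_y/E_s = 0.0021, so compression steel does yield.
M_n = (A_s − A'_s) f_y (d − a/2) + A'_s f_y (d − d') = [1201010 × (590 − 85.045) + 272240 × (590 − 54)] × 10⁻⁶ = 606.46 + 145.92 = 752.38 kN·m.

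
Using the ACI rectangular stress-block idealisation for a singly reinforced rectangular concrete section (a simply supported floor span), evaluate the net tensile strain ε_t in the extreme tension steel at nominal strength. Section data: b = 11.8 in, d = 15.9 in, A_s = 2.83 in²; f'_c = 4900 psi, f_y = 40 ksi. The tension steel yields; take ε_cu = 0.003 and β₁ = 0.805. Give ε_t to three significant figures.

a = A_s f_y/(0.85 f'_c b) = 2.303 in.
β₁ = 0.805, so c = a/β₁ = 2.303/0.805 = 2.861 in.
From the linear strain diagram with ε_cu = 0.003: ε_t = 0.003 (d − c)/c = 0.003 × (15.9 − 2.861)/2.861 = 0.0137.
Since ε_t ≥ 0.005, the section is tension-controlled.

ε_t ≈ 0.0137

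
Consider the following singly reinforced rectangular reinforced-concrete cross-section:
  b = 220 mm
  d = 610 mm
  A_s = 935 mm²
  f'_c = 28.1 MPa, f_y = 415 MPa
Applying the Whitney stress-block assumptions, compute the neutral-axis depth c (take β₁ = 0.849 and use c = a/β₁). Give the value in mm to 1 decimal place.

T = A_s f_y = 935 × 415 = 388025 N = 388.025 kN.
Setting C = 0.85 f'_c a b equal to T: a = 388025/(0.85 × 28.1 × 220) = 73.843 mm.
With β₁ = 0.849, c = a/β₁ = 73.843/0.849 = 87.0 mm.

c ≈ 87.0 mm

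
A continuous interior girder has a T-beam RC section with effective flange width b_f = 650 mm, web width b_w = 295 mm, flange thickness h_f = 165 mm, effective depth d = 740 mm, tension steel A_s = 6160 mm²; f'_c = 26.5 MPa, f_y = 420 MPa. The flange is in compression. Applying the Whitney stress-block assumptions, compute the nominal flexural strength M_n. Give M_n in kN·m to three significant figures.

Tension: T = A_s f_y = 6160 × 420 = 2587200 N.
Try a within the flange: a = T/(0.85 f'_c b_f) = 2587200/(0.85 × 26.5 × 650) = 176.71 mm.
a = 176.71 > h_f = 165 mm: the block extends into the web. Split into flange-overhang and web parts.
C_f = 0.85 f'_c (b_f − b_w) h_f = 0.85 × 26.5 × (650 − 295) × 165 = 1319402 N.
Remaining web compression depth: a_w = (T − C_f)/(0.85 f'_c b_w) = (2587200 − 1319402)/(0.85 × 26.5 × 295) = 190.79 mm.
M_n = C_f(d − h_f/2) + (T − C_f)(d − a_w/2) = 1319402 × (740 − 82.5) + 1267798 × (740 − 95.395) = 867.51 + 817.23 = 1684.74 × 10⁶ N·mm.
M_n = 1684.74 kN·m.

M_n ≈ 1680 kN·m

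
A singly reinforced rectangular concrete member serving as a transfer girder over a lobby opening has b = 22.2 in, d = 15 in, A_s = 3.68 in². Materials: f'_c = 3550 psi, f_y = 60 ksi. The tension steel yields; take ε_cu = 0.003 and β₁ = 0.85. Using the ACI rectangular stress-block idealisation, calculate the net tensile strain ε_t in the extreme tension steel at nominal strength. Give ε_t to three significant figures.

a = A_s f_y/(0.85 f'_c b) = 3.296 in.
β₁ = 0.85, so c = a/β₁ = 3.296/0.85 = 3.878 in.
From the linear strain diagram with ε_cu = 0.003: ε_t = 0.003 (d − c)/c = 0.003 × (15 − 3.878)/3.878 = 0.00860.
Since ε_t ≥ 0.005, the section is tension-controlled.

ε_t ≈ 0.00860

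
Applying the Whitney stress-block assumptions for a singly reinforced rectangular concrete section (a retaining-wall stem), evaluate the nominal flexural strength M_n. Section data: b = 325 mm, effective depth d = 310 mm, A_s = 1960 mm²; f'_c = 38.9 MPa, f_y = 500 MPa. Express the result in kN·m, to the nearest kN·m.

T = A_s f_y = 1960 × 500 = 980000 N = 980 kN.
From C = T: a = T/(0.85 f'_c b) = 980000/(0.85 × 38.9 × 325) = 91.20 mm.
M_n = T(d − a/2) = 980 kN × (310 − 45.6) mm = 259.11 kN·m.

M_n ≈ 259 kN·m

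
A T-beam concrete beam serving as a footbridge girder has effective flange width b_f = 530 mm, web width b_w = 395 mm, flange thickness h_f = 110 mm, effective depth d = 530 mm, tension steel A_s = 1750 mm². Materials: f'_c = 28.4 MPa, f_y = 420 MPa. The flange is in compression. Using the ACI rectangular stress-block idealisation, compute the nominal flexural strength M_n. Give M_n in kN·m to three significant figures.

Tension: T = A_s f_y = 1750 × 420 = 735000 N.
Try a within the flange: a = T/(0.85 f'_c b_f) = 735000/(0.85 × 28.4 × 530) = 57.45 mm.
Since a = 57.45 ≤ h_f = 110 mm, the stress block lies entirely in the flange; analyse as a rectangular beam of width b_f.
M_n = T(d − a/2) = 735000 × (530 − 28.725) = 368.44 × 10⁶ N·mm.
M_n = 368.44 kN·m.

M_n ≈ 368 kN·m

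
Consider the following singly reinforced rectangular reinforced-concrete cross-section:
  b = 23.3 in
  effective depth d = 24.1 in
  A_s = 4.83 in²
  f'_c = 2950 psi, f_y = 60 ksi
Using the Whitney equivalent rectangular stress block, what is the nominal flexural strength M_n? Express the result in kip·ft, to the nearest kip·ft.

M_n ≈ 522 kip·ft

T = A_s f_y = 4.83 × 60 = 289.8 kips.
a = T/(0.85 f'_c b) = 289.8/(0.85 × 2.95 × 23.3) = 4.960 in.
M_n = T(d − a/2) = 289.8 × (24.1 − 2.48) = 6265.5 kip·in = 6265.5/12 = 522.13 kip·ft.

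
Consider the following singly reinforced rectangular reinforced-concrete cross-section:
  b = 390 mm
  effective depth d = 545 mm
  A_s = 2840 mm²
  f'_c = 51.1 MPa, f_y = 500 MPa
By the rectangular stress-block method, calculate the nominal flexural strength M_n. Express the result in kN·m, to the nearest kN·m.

T = A_s f_y = 2840 × 500 = 1420000 N = 1420 kN.
From C = T: a = T/(0.85 f'_c b) = 1420000/(0.85 × 51.1 × 390) = 83.83 mm.
M_n = T(d − a/2) = 1420 kN × (545 − 41.915) mm = 714.38 kN·m.

M_n ≈ 714 kN·m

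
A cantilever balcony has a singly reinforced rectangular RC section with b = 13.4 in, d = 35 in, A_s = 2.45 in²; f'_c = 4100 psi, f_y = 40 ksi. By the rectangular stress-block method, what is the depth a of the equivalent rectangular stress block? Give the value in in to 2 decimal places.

T = A_s f_y = 2.45 × 40 = 98 kips.
a = T/(0.85 f'_c b) = 98/(0.85 × 4.1 × 13.4) = 2.10 in.

a ≈ 2.10 in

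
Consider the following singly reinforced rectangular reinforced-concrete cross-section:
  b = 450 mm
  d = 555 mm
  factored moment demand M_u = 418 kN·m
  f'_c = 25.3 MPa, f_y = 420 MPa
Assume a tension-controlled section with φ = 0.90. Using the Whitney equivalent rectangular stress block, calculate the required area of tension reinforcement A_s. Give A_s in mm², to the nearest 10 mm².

M_n = M_u/φ = 418/0.90 = 464.444 kN·m.
With M_n = 0.85 f'_c a b (d − a/2), solve the quadratic for a:
a = d − √(d² − 2M_n/(0.85 f'_c b)) = 555 − √(555² − 2 × 464.444×10⁶/(0.85 × 25.3 × 450)) = 94.52 mm.
A_s = 0.85 f'_c a b / f_y = 0.85 × 25.3 × 94.52 × 450 / 420 = 2177.8 mm².

A_s ≈ 2180 mm²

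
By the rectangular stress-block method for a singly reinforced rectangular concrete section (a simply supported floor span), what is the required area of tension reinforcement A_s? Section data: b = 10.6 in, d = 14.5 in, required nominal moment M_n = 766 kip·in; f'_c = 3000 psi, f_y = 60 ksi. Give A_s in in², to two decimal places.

From M_n = 0.85 f'_c a b (d − a/2):
a = d − √(d² − 2M_n/(0.85 f'_c b)) = 14.5 − √(14.5² − 2 × 766/(0.85 × 3 × 10.6)) = 2.108 in.
A_s = 0.85 f'_c a b / f_y = 0.85 × 3 × 2.108 × 10.6 / 60 = 0.950 in².

A_s ≈ 0.95 in²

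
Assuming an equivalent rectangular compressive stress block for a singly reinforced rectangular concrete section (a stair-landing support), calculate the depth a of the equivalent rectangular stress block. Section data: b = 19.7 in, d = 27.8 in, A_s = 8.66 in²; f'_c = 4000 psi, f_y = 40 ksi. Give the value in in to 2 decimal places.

T = A_s f_y = 8.66 × 40 = 346.4 kips.
a = T/(0.85 f'_c b) = 346.4/(0.85 × 4 × 19.7) = 5.17 in.

a ≈ 5.17 in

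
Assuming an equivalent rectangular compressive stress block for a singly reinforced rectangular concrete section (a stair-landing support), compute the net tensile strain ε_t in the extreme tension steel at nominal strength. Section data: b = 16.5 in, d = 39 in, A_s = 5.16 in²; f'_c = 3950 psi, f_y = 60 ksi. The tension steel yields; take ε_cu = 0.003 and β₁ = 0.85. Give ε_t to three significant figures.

a = A_s f_y/(0.85 f'_c b) = 5.589 in.
β₁ = 0.85, so c = a/β₁ = 5.589/0.85 = 6.575 in.
From the linear strain diagram with ε_cu = 0.003: ε_t = 0.003 (d − c)/c = 0.003 × (39 − 6.575)/6.575 = 0.0148.
Since ε_t ≥ 0.005, the section is tension-controlled.

ε_t ≈ 0.0148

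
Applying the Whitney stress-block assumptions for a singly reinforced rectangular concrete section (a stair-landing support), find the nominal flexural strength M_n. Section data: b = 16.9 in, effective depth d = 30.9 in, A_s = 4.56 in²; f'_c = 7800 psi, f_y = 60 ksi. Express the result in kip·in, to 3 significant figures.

M_n ≈ 8120 kip·in

T = A_s f_y = 4.56 × 60 = 273.6 kips.
a = T/(0.85 f'_c b) = 273.6/(0.85 × 7.8 × 16.9) = 2.442 in.
M_n = T(d − a/2) = 273.6 × (30.9 − 1.221) = 8120.2 kip·in.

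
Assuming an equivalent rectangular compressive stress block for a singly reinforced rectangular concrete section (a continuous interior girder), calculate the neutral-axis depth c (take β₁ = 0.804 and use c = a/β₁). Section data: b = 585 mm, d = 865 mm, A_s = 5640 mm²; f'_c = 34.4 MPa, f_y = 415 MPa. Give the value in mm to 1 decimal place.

T = A_s f_y = 5640 × 415 = 2340600 N = 2340.6 kN.
Setting C = 0.85 f'_c a b equal to T: a = 2340600/(0.85 × 34.4 × 585) = 136.834 mm.
With β₁ = 0.804, c = a/β₁ = 136.834/0.804 = 170.2 mm.

c ≈ 170.2 mm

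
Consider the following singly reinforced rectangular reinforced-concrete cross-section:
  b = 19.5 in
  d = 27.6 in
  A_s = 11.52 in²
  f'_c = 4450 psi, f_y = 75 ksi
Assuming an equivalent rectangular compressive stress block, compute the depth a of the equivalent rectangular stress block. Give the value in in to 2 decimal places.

a ≈ 11.71 in

T = A_s f_y = 11.52 × 75 = 864 kips.
a = T/(0.85 f'_c b) = 864/(0.85 × 4.45 × 19.5) = 11.71 in.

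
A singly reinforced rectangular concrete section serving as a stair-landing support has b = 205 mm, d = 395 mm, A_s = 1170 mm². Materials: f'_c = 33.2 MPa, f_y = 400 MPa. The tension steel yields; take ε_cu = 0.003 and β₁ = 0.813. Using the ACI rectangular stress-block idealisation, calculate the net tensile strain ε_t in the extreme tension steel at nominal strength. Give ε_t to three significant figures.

a = A_s f_y/(0.85 f'_c b) = 80.90 mm.
β₁ = 0.813, so c = a/β₁ = 80.90/0.813 = 99.51 mm.
From the linear strain diagram with ε_cu = 0.003: ε_t = 0.003 (d − c)/c = 0.003 × (395 − 99.51)/99.51 = 0.00891.
Since ε_t ≥ 0.005, the section is tension-controlled.

ε_t ≈ 0.00891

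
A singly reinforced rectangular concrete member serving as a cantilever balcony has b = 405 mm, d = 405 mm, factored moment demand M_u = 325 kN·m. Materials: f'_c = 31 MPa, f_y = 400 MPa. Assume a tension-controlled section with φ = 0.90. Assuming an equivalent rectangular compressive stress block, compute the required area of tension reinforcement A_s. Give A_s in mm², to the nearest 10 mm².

M_n = M_u/φ = 325/0.90 = 361.111 kN·m.
With M_n = 0.85 f'_c a b (d − a/2), solve the quadratic for a:
a = d − √(d² − 2M_n/(0.85 f'_c b)) = 405 − √(405² − 2 × 361.111×10⁶/(0.85 × 31 × 405)) = 94.60 mm.
A_s = 0.85 f'_c a b / f_y = 0.85 × 31 × 94.60 × 405 / 400 = 2523.9 mm².

A_s ≈ 2520 mm²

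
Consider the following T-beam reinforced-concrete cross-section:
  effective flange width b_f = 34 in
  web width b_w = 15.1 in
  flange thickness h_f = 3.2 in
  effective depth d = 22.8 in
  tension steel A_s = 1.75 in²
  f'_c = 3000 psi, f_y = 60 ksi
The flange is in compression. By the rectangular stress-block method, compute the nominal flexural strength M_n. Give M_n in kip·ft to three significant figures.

Tension: T = A_s f_y = 1.75 × 60 = 105 kips.
Try a within the flange: a = T/(0.85 f'_c b_f) = 105/(0.85 × 3 × 34) = 1.211 in.
Since a = 1.211 ≤ h_f = 3.2 in, the stress block lies entirely in the flange; analyse as a rectangular beam of width b_f.
M_n = T(d − a/2) = 105 × (22.8 − 0.6055) = 2330.4 kip·in.
M_n = 2330.4/12 = 194.20 kip·ft.

M_n ≈ 194 kip·ft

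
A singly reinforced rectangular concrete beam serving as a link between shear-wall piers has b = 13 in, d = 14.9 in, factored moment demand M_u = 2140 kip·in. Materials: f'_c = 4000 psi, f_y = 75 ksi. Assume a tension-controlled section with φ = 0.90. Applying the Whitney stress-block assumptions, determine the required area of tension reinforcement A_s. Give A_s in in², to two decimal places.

M_n = M_u/φ = 2140/0.90 = 2377.78 kip·in.
From M_n = 0.85 f'_c a b (d − a/2):
a = d − √(d² − 2M_n/(0.85 f'_c b)) = 14.9 − √(14.9² − 2 × 2377.78/(0.85 × 4 × 13)) = 4.203 in.
A_s = 0.85 f'_c a b / f_y = 0.85 × 4 × 4.203 × 13 / 75 = 2.477 in².

A_s ≈ 2.48 in²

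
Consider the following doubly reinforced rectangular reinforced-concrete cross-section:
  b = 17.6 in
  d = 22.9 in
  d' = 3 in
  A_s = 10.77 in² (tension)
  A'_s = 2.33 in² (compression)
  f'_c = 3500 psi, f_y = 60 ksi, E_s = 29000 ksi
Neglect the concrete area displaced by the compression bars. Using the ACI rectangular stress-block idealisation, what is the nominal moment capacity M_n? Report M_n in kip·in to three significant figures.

M_n ≈ 11900 kip·in

Assume both steels yield.
a = (A_s − A'_s) f_y/(0.85 f'_c b) = (10.77 − 2.33) × 60/(0.85 × 3.5 × 17.6) = 9.672 in.
c = a/β₁ = 9.672/0.85 = 11.379 in; ε'_s = 0.003(c − d')/c = 0.0022 ≥ ε_y = 0.0021, so the compression steel yields.
M_n = (A_s − A'_s) f_y (d − a/2) + A'_s f_y (d − d') = 506.4 × (22.9 − 4.836) + 139.8 × (22.9 − 3) = 9147.6 + 2782.0 = 11929.6 kip·in.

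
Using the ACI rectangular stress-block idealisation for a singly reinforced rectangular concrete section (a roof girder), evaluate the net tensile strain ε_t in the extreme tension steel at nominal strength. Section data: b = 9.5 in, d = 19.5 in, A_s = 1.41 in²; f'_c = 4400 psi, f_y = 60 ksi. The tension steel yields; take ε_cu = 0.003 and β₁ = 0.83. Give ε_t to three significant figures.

a = A_s f_y/(0.85 f'_c b) = 2.381 in.
β₁ = 0.83, so c = a/β₁ = 2.381/0.83 = 2.869 in.
From the linear strain diagram with ε_cu = 0.003: ε_t = 0.003 (d − c)/c = 0.003 × (19.5 − 2.869)/2.869 = 0.0174.
Since ε_t ≥ 0.005, the section is tension-controlled.

ε_t ≈ 0.0174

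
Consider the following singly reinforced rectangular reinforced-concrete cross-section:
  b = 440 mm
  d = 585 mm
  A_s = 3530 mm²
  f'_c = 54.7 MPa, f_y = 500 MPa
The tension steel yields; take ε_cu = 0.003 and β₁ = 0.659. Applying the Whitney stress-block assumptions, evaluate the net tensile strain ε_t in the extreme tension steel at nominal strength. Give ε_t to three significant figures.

ε_t ≈ 0.0104

a = A_s f_y/(0.85 f'_c b) = 86.28 mm.
β₁ = 0.659, so c = a/β₁ = 86.28/0.659 = 130.93 mm.
From the linear strain diagram with ε_cu = 0.003: ε_t = 0.003 (d − c)/c = 0.003 × (585 − 130.93)/130.93 = 0.0104.
Since ε_t ≥ 0.005, the section is tension-controlled.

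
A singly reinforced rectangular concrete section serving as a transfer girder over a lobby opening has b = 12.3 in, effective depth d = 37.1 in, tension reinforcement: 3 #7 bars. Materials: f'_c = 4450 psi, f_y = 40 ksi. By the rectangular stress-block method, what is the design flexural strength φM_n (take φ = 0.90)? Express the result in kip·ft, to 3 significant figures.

φM_n ≈ 196 kip·ft

A_s = 3 × 0.6 = 1.8 in².
T = A_s f_y = 1.8 × 40 = 72 kips.
a = T/(0.85 f'_c b) = 72/(0.85 × 4.45 × 12.3) = 1.548 in.
M_n = T(d − a/2) = 72 × (37.1 − 0.774) = 2615.5 kip·in = 2615.5/12 = 217.96 kip·ft.
φM_n = 0.90 × 217.96 = 196.16 kip·ft.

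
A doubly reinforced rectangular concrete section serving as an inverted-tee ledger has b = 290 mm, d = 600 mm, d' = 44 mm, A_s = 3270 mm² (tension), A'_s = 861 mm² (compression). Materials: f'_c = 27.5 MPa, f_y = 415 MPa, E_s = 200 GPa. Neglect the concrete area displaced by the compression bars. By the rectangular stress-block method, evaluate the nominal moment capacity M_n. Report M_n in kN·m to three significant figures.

M_n ≈ 725 kN·m

Assume both tension and compression steel yield.
Net tension couple steel: A_s − A'_s = 2409 mm².
a = (A_s − A'_s) f_y / (0.85 f'_c b) = 999735/(0.85 × 27.5 × 290) = 147.48 mm.
c = a/β₁ = 147.48/0.85 = 173.51 mm; ε'_s = 0.003(c − d')/c = 0.0022 ≥ f_y/E_s = 0.0021, so compression steel does yield.
M_n = (A_s − A'_s) f_y (d − a/2) + A'_s f_y (d − d') = [999735 × (600 − 73.74) + 357315 × (600 − 44)] × 10⁻⁶ = 526.12 + 198.67 = 724.79 kN·m.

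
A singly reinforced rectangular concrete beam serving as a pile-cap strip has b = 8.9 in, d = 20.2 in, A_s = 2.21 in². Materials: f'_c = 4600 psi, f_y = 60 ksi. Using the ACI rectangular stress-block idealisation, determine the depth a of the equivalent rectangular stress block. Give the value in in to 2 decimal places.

a ≈ 3.81 in

T = A_s f_y = 2.21 × 60 = 132.6 kips.
a = T/(0.85 f'_c b) = 132.6/(0.85 × 4.6 × 8.9) = 3.81 in.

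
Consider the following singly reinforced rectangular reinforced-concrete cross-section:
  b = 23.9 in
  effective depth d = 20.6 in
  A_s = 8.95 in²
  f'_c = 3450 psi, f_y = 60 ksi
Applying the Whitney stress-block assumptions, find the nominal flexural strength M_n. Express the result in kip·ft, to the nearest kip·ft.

M_n ≈ 750 kip·ft

T = A_s f_y = 8.95 × 60 = 537 kips.
a = T/(0.85 f'_c b) = 537/(0.85 × 3.45 × 23.9) = 7.662 in.
M_n = T(d − a/2) = 537 × (20.6 − 3.831) = 9005.0 kip·in = 9005.0/12 = 750.42 kip·ft.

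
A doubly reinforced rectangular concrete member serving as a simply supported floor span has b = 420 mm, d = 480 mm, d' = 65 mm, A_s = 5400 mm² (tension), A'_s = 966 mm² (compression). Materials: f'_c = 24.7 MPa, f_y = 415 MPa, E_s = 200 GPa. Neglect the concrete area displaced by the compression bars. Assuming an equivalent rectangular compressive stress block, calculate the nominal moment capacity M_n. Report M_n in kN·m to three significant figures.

M_n ≈ 858 kN·m

Assume both tension and compression steel yield.
Net tension couple steel: A_s − A'_s = 4434 mm².
a = (A_s − A'_s) f_y / (0.85 f'_c b) = 1840110/(0.85 × 24.7 × 420) = 208.68 mm.
c = a/β₁ = 208.68/0.85 = 245.51 mm; ε'_s = 0.003(c − d')/c = 0.0022 ≥ f_y/E_s = 0.0021, so compression steel does yield.
M_n = (A_s − A'_s) f_y (d − a/2) + A'_s f_y (d − d') = [1840110 × (480 − 104.34) + 400890 × (480 − 65)] × 10⁻⁶ = 691.26 + 166.37 = 857.63 kN·m.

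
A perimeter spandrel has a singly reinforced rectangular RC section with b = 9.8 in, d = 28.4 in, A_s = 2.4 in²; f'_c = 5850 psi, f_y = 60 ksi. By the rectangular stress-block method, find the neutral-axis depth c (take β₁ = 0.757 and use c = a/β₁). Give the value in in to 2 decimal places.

T = A_s f_y = 2.4 × 60 = 144 kips.
a = T/(0.85 f'_c b) = 144/(0.85 × 5.85 × 9.8) = 2.9550 in.
With β₁ = 0.757, c = a/β₁ = 2.9550/0.757 = 3.90 in.

c ≈ 3.90 in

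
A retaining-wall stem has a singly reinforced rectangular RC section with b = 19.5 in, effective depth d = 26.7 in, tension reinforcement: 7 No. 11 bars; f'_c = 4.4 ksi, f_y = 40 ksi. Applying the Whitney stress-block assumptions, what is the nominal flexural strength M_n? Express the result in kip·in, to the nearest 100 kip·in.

A_s = 7 × 1.56 = 10.92 in².
T = A_s f_y = 10.92 × 40 = 436.8 kips.
a = T/(0.85 f'_c b) = 436.8/(0.85 × 4.4 × 19.5) = 5.989 in.
M_n = T(d − a/2) = 436.8 × (26.7 − 2.9945) = 10354.6 kip·in.

M_n ≈ 10400 kip·in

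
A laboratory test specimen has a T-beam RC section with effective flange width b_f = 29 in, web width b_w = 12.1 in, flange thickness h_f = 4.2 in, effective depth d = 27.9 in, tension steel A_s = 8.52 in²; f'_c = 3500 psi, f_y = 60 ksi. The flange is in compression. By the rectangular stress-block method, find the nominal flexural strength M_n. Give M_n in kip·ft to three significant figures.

Tension: T = A_s f_y = 8.52 × 60 = 511.2 kips.
Try a within the flange: a = T/(0.85 f'_c b_f) = 511.2/(0.85 × 3.5 × 29) = 5.925 in.
a = 5.925 > h_f = 4.2 in: the block extends into the web. Split into flange-overhang and web parts.
C_f = 0.85 f'_c (b_f − b_w) h_f = 0.85 × 3.5 × (29 − 12.1) × 4.2 = 211.2 kips.
Remaining web compression depth: a_w = (T − C_f)/(0.85 f'_c b_w) = (511.2 − 211.2)/(0.85 × 3.5 × 12.1) = 8.334 in.
M_n = C_f(d − h_f/2) + (T − C_f)(d − a_w/2) = 211.2 × (27.9 − 2.1) + 300 × (27.9 − 4.167) = 5449.0 + 7119.9 = 12568.9 kip·in.
M_n = 12568.9/12 = 1047.41 kip·ft.

M_n ≈ 1050 kip·ft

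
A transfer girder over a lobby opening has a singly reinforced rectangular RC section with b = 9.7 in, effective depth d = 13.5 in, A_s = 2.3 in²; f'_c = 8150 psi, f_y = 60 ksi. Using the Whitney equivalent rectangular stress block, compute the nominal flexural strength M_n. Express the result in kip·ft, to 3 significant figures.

T = A_s f_y = 2.3 × 60 = 138 kips.
a = T/(0.85 f'_c b) = 138/(0.85 × 8.15 × 9.7) = 2.054 in.
M_n = T(d − a/2) = 138 × (13.5 − 1.027) = 1721.3 kip·in = 1721.3/12 = 143.44 kip·ft.

M_n ≈ 143 kip·ft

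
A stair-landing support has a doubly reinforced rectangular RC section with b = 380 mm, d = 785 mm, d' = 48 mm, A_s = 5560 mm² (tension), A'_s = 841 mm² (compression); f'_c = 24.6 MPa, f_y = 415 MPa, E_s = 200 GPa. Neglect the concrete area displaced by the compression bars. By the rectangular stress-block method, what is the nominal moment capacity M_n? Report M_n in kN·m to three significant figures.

M_n ≈ 1550 kN·m

Assume both tension and compression steel yield.
Net tension couple steel: A_s − A'_s = 4719 mm².
a = (A_s − A'_s) f_y / (0.85 f'_c b) = 1958385/(0.85 × 24.6 × 380) = 246.47 mm.
c = a/β₁ = 246.47/0.85 = 289.96 mm; ε'_s = 0.003(c − d')/c = 0.0025 ≥ f_y/E_s = 0.0021, so compression steel does yield.
M_n = (A_s − A'_s) f_y (d − a/2) + A'_s f_y (d − d') = [1958385 × (785 − 123.235) + 349015 × (785 − 48)] × 10⁻⁶ = 1295.99 + 257.22 = 1553.21 kN·m.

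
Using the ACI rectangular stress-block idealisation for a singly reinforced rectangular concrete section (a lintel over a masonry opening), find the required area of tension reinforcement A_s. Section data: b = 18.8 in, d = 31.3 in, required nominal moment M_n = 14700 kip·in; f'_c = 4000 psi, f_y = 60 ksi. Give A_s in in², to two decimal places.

From M_n = 0.85 f'_c a b (d − a/2):
a = d − √(d² − 2M_n/(0.85 f'_c b)) = 31.3 − √(31.3² − 2 × 14700/(0.85 × 4 × 18.8)) = 8.502 in.
A_s = 0.85 f'_c a b / f_y = 0.85 × 4 × 8.502 × 18.8 / 60 = 9.057 in².

A_s ≈ 9.06 in²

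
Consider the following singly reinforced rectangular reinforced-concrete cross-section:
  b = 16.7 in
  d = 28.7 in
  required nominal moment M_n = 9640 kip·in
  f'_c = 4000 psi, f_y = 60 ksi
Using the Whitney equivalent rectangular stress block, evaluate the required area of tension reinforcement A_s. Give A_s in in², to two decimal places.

From M_n = 0.85 f'_c a b (d − a/2):
a = d − √(d² − 2M_n/(0.85 f'_c b)) = 28.7 − √(28.7² − 2 × 9640/(0.85 × 4 × 16.7)) = 6.697 in.
A_s = 0.85 f'_c a b / f_y = 0.85 × 4 × 6.697 × 16.7 / 60 = 6.338 in².

A_s ≈ 6.34 in²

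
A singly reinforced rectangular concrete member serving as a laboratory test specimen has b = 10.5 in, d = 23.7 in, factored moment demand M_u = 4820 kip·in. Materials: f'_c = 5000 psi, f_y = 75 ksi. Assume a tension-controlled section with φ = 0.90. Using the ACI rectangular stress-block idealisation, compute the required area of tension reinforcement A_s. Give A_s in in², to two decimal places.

M_n = M_u/φ = 4820/0.90 = 5355.56 kip·in.
From M_n = 0.85 f'_c a b (d − a/2):
a = d − √(d² − 2M_n/(0.85 f'_c b)) = 23.7 − √(23.7² − 2 × 5355.56/(0.85 × 5 × 10.5)) = 5.765 in.
A_s = 0.85 f'_c a b / f_y = 0.85 × 5 × 5.765 × 10.5 / 75 = 3.430 in².

A_s ≈ 3.43 in²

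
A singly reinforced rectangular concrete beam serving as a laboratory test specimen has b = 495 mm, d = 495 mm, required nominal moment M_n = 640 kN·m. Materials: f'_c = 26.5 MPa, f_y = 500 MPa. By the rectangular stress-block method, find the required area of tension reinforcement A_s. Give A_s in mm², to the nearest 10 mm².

A_s ≈ 2990 mm²

With M_n = 0.85 f'_c a b (d − a/2), solve the quadratic for a:
a = d − √(d² − 2M_n/(0.85 f'_c b)) = 495 − √(495² − 2 × 640×10⁶/(0.85 × 26.5 × 495)) = 134.13 mm.
A_s = 0.85 f'_c a b / f_y = 0.85 × 26.5 × 134.13 × 495 / 500 = 2991.1 mm².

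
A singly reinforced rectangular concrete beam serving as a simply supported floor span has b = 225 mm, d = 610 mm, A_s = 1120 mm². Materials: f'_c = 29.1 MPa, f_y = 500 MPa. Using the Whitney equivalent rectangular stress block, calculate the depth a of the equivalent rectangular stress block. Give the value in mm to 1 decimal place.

T = A_s f_y = 1120 × 500 = 560000 N = 560 kN.
Setting C = 0.85 f'_c a b equal to T: a = 560000/(0.85 × 29.1 × 225) = 100.6 mm.

a ≈ 100.6 mm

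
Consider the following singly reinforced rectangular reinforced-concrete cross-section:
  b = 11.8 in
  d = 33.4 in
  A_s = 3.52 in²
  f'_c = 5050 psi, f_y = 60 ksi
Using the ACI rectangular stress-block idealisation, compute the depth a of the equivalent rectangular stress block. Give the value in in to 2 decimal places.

T = A_s f_y = 3.52 × 60 = 211.2 kips.
a = T/(0.85 f'_c b) = 211.2/(0.85 × 5.05 × 11.8) = 4.17 in.

a ≈ 4.17 in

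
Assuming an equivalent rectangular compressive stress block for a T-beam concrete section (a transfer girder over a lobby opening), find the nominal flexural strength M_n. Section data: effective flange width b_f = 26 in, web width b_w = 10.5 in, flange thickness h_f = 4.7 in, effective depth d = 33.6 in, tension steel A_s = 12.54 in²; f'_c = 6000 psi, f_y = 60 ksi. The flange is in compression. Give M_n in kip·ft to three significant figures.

Tension: T = A_s f_y = 12.54 × 60 = 752.4 kips.
Try a within the flange: a = T/(0.85 f'_c b_f) = 752.4/(0.85 × 6 × 26) = 5.674 in.
a = 5.674 > h_f = 4.7 in: the block extends into the web. Split into flange-overhang and web parts.
C_f = 0.85 f'_c (b_f − b_w) h_f = 0.85 × 6 × (26 − 10.5) × 4.7 = 371.5 kips.
Remaining web compression depth: a_w = (T − C_f)/(0.85 f'_c b_w) = (752.4 − 371.5)/(0.85 × 6 × 10.5) = 7.113 in.
M_n = C_f(d − h_f/2) + (T − C_f)(d − a_w/2) = 371.5 × (33.6 − 2.35) + 380.9 × (33.6 − 3.5565) = 11609.4 + 11443.6 = 23053.0 kip·in.
M_n = 23053.0/12 = 1921.08 kip·ft.

M_n ≈ 1920 kip·ft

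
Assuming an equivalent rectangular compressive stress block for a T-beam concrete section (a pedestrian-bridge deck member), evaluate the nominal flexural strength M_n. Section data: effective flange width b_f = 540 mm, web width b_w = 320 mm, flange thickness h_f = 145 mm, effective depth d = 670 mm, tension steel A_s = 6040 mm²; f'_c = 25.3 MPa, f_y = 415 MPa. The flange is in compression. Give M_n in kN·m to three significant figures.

Tension: T = A_s f_y = 6040 × 415 = 2506600 N.
Try a within the flange: a = T/(0.85 f'_c b_f) = 2506600/(0.85 × 25.3 × 540) = 215.85 mm.
a = 215.85 > h_f = 145 mm: the block extends into the web. Split into flange-overhang and web parts.
C_f = 0.85 f'_c (b_f − b_w) h_f = 0.85 × 25.3 × (540 − 320) × 145 = 686010 N.
Remaining web compression depth: a_w = (T − C_f)/(0.85 f'_c b_w) = (2506600 − 686010)/(0.85 × 25.3 × 320) = 264.56 mm.
M_n = C_f(d − h_f/2) + (T − C_f)(d − a_w/2) = 686010 × (670 − 72.5) + 1820590 × (670 − 132.28) = 409.89 + 978.97 = 1388.86 × 10⁶ N·mm.
M_n = 1388.86 kN·m.

M_n ≈ 1390 kN·m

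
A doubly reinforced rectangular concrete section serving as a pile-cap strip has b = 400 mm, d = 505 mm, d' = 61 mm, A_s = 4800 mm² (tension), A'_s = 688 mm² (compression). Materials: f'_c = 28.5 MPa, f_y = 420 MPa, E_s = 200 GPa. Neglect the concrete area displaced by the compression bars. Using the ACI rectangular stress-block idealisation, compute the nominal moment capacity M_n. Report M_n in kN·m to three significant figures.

Assume both tension and compression steel yield.
Net tension couple steel: A_s − A'_s = 4112 mm².
a = (A_s − A'_s) f_y / (0.85 f'_c b) = 1727040/(0.85 × 28.5 × 400) = 178.23 mm.
c = a/β₁ = 178.23/0.846 = 210.67 mm; ε'_s = 0.003(c − d')/c = 0.0021 ≥ f_y/E_s = 0.0021, so compression steel does yield.
M_n = (A_s − A'_s) f_y (d − a/2) + A'_s f_y (d − d') = [1727040 × (505 − 89.115) + 288960 × (505 − 61)] × 10⁻⁶ = 718.25 + 128.30 = 846.55 kN·m.

M_n ≈ 847 kN·m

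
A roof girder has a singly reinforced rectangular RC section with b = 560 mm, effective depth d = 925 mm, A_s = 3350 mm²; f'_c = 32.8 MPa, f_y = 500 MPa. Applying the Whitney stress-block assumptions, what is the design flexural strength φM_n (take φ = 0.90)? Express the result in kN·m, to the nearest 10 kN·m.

T = A_s f_y = 3350 × 500 = 1675000 N = 1675 kN.
From C = T: a = T/(0.85 f'_c b) = 1675000/(0.85 × 32.8 × 560) = 107.28 mm.
M_n = T(d − a/2) = 1675 kN × (925 − 53.64) mm = 1459.53 kN·m.
φM_n = 0.90 × 1459.53 = 1313.58 kN·m.

φM_n ≈ 1310 kN·m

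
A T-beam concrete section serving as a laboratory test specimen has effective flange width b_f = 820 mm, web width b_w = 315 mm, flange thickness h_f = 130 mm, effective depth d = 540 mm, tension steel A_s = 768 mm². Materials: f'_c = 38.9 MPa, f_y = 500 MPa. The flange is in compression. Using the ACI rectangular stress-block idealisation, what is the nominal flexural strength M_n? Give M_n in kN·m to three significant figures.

M_n ≈ 205 kN·m

Tension: T = A_s f_y = 768 × 500 = 384000 N.
Try a within the flange: a = T/(0.85 f'_c b_f) = 384000/(0.85 × 38.9 × 820) = 14.16 mm.
Since a = 14.16 ≤ h_f = 130 mm, the stress block lies entirely in the flange; analyse as a rectangular beam of width b_f.
M_n = T(d − a/2) = 384000 × (540 − 7.08) = 204.64 × 10⁶ N·mm.
M_n = 204.64 kN·m.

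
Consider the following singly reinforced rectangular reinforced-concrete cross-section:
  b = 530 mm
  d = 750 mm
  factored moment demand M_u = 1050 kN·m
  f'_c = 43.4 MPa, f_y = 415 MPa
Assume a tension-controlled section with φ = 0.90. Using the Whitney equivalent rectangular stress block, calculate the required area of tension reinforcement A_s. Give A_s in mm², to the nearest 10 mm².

A_s ≈ 3970 mm²

M_n = M_u/φ = 1050/0.90 = 1166.67 kN·m.
With M_n = 0.85 f'_c a b (d − a/2), solve the quadratic for a:
a = d − √(d² − 2M_n/(0.85 f'_c b)) = 750 − √(750² − 2 × 1166.67×10⁶/(0.85 × 43.4 × 530)) = 84.30 mm.
A_s = 0.85 f'_c a b / f_y = 0.85 × 43.4 × 84.30 × 530 / 415 = 3971.6 mm².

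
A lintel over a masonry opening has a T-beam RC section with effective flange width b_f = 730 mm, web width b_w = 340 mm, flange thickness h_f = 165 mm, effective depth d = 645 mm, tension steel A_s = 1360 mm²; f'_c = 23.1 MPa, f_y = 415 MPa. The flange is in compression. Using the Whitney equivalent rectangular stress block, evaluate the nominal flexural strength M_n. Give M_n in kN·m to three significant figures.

Tension: T = A_s f_y = 1360 × 415 = 564400 N.
Try a within the flange: a = T/(0.85 f'_c b_f) = 564400/(0.85 × 23.1 × 730) = 39.38 mm.
Since a = 39.38 ≤ h_f = 165 mm, the stress block lies entirely in the flange; analyse as a rectangular beam of width b_f.
M_n = T(d − a/2) = 564400 × (645 − 19.69) = 352.92 × 10⁶ N·mm.
M_n = 352.92 kN·m.

M_n ≈ 353 kN·m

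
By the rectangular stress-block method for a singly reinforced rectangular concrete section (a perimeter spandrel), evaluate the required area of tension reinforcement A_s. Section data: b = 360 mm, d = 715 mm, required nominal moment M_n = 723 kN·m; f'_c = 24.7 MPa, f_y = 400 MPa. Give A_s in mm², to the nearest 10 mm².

A_s ≈ 2820 mm²

With M_n = 0.85 f'_c a b (d − a/2), solve the quadratic for a:
a = d − √(d² − 2M_n/(0.85 f'_c b)) = 715 − √(715² − 2 × 723×10⁶/(0.85 × 24.7 × 360)) = 149.39 mm.
A_s = 0.85 f'_c a b / f_y = 0.85 × 24.7 × 149.39 × 360 / 400 = 2822.8 mm².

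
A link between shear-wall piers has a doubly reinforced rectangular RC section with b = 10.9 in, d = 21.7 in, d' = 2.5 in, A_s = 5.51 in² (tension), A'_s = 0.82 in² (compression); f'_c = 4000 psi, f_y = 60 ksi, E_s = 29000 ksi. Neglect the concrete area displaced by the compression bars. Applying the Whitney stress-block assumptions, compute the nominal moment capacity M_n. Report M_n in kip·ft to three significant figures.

M_n ≈ 499 kip·ft

Assume both steels yield.
a = (A_s − A'_s) f_y/(0.85 f'_c b) = (5.51 − 0.82) × 60/(0.85 × 4 × 10.9) = 7.593 in.
c = a/β₁ = 7.593/0.85 = 8.933 in; ε'_s = 0.003(c − d')/c = 0.0022 ≥ ε_y = 0.0021, so the compression steel yields.
M_n = (A_s − A'_s) f_y (d − a/2) + A'_s f_y (d − d') = 281.4 × (21.7 − 3.7965) + 49.2 × (21.7 − 2.5) = 5038.0 + 944.6 = 5982.6 kip·in = 5982.6/12 = 498.55 kip·ft.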